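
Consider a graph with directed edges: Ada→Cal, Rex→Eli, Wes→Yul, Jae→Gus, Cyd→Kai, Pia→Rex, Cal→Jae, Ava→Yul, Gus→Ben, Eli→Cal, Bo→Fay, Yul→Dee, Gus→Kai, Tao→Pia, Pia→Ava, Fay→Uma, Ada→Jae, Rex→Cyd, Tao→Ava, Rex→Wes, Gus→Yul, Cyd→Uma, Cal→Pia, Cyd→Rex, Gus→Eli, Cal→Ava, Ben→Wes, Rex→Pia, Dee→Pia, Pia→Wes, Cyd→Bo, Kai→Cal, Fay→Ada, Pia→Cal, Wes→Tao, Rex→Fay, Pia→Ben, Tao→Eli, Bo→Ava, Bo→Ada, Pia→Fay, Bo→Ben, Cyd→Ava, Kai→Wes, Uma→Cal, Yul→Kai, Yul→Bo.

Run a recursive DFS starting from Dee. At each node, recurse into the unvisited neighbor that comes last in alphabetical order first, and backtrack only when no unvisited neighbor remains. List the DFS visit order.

Dee, Pia, Wes, Yul, Kai, Cal, Jae, Gus, Eli, Ben, Ava, Bo, Fay, Uma, Ada, Tao, Rex, Cyd

Visit Dee
Dee → Pia
Pia → Wes
Wes → Yul
Yul → Kai
Kai → Cal
Cal → Jae
Jae → Gus
Gus → Eli
Gus → Ben
Cal → Ava
Yul → Bo
Bo → Fay
Fay → Uma
Fay → Ada
Wes → Tao
Pia → Rex
Rex → Cyd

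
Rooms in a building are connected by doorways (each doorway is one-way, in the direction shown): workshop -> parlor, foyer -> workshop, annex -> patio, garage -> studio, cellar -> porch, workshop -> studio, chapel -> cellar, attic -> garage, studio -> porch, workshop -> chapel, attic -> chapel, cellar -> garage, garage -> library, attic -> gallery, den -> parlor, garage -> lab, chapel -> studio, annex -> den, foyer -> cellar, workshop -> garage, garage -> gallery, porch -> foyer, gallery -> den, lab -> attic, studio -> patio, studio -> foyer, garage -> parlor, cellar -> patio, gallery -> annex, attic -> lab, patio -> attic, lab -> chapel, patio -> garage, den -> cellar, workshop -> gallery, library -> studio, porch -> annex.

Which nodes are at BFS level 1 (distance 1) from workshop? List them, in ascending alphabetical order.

Level 0: workshop
Level 1: chapel, gallery, garage, parlor, studio
Level 2: annex, cellar, den, foyer, lab, library, patio, porch
Level 3: attic

chapel, gallery, garage, parlor, studio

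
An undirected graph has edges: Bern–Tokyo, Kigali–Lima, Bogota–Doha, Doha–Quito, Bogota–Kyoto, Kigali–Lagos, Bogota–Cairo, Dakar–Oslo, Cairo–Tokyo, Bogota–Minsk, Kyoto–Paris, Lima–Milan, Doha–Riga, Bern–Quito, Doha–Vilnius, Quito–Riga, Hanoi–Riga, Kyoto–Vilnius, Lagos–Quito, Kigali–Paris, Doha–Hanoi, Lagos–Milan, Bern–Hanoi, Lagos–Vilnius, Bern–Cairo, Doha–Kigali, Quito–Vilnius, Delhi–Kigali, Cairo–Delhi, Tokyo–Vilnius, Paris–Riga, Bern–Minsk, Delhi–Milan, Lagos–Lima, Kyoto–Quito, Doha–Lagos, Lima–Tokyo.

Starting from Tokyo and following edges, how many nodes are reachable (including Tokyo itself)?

17

BFS from Tokyo visits: Tokyo, Bern, Cairo, Lima, Vilnius, Hanoi, Minsk, Quito, Bogota, Delhi, Kigali, Lagos, Milan, Doha, Kyoto, Riga, Paris
Reachable nodes: 17 of 19 total.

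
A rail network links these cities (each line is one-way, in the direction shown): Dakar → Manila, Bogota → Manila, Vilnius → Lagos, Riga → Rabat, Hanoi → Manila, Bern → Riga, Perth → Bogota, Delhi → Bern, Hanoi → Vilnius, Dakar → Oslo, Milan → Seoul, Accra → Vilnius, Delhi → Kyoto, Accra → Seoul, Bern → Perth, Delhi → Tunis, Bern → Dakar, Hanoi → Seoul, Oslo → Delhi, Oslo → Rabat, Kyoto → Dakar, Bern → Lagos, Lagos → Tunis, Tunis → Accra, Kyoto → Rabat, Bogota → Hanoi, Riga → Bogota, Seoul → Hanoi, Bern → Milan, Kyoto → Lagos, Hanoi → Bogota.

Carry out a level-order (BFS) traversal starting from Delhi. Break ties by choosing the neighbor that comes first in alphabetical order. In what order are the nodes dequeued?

Visit Delhi; enqueue Bern, Kyoto, Tunis → queue [Bern, Kyoto, Tunis]
Visit Bern; enqueue Dakar, Lagos, Milan, Perth, Riga → queue [Kyoto, Tunis, Dakar, Lagos, Milan, Perth, Riga]
Visit Kyoto; enqueue Rabat → queue [Tunis, Dakar, Lagos, Milan, Perth, Riga, Rabat]
Visit Tunis; enqueue Accra → queue [Dakar, Lagos, Milan, Perth, Riga, Rabat, Accra]
Visit Dakar; enqueue Manila, Oslo → queue [Lagos, Milan, Perth, Riga, Rabat, Accra, Manila, Oslo]
Visit Lagos → queue [Milan, Perth, Riga, Rabat, Accra, Manila, Oslo]
Visit Milan; enqueue Seoul → queue [Perth, Riga, Rabat, Accra, Manila, Oslo, Seoul]
Visit Perth; enqueue Bogota → queue [Riga, Rabat, Accra, Manila, Oslo, Seoul, Bogota]
Visit Riga → queue [Rabat, Accra, Manila, Oslo, Seoul, Bogota]
Visit Rabat → queue [Accra, Manila, Oslo, Seoul, Bogota]
Visit Accra; enqueue Vilnius → queue [Manila, Oslo, Seoul, Bogota, Vilnius]
Visit Manila → queue [Oslo, Seoul, Bogota, Vilnius]
Visit Oslo → queue [Seoul, Bogota, Vilnius]
Visit Seoul; enqueue Hanoi → queue [Bogota, Vilnius, Hanoi]
Visit Bogota → queue [Vilnius, Hanoi]
Visit Vilnius → queue [Hanoi]
Visit Hanoi → queue []

Delhi, Bern, Kyoto, Tunis, Dakar, Lagos, Milan, Perth, Riga, Rabat, Accra, Manila, Oslo, Seoul, Bogota, Vilnius, Hanoi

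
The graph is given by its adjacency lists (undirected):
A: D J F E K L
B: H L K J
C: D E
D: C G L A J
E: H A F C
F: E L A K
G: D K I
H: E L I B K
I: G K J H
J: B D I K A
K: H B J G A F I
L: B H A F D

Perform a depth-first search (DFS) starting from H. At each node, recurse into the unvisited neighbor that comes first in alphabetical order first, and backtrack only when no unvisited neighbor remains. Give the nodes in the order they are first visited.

H → B → J → A → D → C → E → F → K → G → I → L

Visit H
H → B
B → J
J → A
A → D
D → C
C → E
E → F
F → K
K → G
G → I
F → L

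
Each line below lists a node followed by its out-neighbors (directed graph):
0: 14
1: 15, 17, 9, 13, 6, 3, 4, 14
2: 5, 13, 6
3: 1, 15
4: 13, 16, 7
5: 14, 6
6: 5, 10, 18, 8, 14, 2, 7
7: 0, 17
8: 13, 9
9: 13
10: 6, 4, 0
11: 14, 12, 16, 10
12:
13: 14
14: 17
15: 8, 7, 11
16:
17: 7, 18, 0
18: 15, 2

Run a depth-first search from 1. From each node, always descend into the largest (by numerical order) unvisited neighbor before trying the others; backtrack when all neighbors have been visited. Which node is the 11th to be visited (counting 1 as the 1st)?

8

Visit 1
1 → 17
17 → 18
18 → 15
15 → 11
11 → 16
11 → 14
11 → 12
11 → 10
10 → 6
6 → 8
8 → 13
8 → 9
6 → 7
7 → 0
6 → 5
6 → 2
10 → 4
1 → 3

Visit order: 1, 17, 18, 15, 11, 16, 14, 12, 10, 6, 8, 13, 9, 7, 0, 5, 2, 4, 3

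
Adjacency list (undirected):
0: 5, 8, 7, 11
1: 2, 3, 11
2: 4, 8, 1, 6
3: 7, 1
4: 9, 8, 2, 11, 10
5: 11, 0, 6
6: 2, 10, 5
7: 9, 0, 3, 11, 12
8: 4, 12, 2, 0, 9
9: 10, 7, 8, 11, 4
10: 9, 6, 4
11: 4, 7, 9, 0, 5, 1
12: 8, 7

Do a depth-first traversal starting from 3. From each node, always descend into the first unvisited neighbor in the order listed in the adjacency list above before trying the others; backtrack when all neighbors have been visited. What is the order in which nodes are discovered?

Visit 3
3 → 7
7 → 9
9 → 10
10 → 6
6 → 2
2 → 4
4 → 8
8 → 12
8 → 0
0 → 5
5 → 11
11 → 1

3, 7, 9, 10, 6, 2, 4, 8, 12, 0, 5, 11, 1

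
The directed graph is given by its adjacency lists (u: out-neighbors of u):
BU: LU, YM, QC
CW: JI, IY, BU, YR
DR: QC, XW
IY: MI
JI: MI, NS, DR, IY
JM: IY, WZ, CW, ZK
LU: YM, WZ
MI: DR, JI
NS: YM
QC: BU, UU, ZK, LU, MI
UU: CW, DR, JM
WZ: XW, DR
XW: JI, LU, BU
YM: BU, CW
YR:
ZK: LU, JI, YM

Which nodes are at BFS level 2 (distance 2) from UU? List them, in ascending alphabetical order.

Level 0: UU
Level 1: CW, DR, JM
Level 2: BU, IY, JI, QC, WZ, XW, YR, ZK
Level 3: LU, MI, NS, YM

BU, IY, JI, QC, WZ, XW, YR, ZK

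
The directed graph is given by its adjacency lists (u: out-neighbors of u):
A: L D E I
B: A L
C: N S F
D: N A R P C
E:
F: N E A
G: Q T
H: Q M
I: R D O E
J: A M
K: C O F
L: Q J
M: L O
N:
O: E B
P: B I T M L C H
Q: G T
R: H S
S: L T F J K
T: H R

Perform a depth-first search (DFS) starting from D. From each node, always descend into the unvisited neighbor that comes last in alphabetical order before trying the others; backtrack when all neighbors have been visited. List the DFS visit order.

Visit D
D → R
R → S
S → T
T → H
H → Q
Q → G
H → M
M → O
O → E
O → B
B → L
L → J
J → A
A → I
S → K
K → F
F → N
K → C
D → P

D, R, S, T, H, Q, G, M, O, E, B, L, J, A, I, K, F, N, C, P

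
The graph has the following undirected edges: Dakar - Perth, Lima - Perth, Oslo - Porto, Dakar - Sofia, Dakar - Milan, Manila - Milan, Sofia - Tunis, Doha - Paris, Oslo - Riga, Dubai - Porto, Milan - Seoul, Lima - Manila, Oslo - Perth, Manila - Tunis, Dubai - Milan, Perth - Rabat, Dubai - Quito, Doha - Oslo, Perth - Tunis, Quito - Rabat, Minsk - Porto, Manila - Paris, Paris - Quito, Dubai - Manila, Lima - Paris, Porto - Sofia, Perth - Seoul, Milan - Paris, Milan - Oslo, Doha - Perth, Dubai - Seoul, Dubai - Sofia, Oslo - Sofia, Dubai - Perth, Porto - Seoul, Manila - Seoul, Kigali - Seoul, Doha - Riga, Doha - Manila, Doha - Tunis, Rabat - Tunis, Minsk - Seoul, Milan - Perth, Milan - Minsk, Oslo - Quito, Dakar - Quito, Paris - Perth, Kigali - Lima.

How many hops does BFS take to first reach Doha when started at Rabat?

2

Level 0: Rabat
Level 1: Perth, Quito, Tunis
Level 2: Dakar, Doha, Dubai, Lima, Manila, Milan, Oslo, Paris, Seoul, Sofia
Level 3: Kigali, Minsk, Porto, Riga
Doha first appears at level 2.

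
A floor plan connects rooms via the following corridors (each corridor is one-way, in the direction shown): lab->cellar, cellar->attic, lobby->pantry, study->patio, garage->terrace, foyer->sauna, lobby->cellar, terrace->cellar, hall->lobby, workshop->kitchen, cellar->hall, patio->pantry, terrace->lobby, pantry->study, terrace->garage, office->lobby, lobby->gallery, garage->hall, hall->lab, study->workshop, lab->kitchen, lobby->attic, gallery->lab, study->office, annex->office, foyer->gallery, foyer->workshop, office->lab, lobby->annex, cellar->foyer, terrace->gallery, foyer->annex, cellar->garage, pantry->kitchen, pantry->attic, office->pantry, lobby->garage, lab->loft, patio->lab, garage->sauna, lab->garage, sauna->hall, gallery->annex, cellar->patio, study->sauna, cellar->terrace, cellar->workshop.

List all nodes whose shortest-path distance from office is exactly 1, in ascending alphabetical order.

lab, lobby, pantry

Level 0: office
Level 1: lab, lobby, pantry
Level 2: annex, attic, cellar, gallery, garage, kitchen, loft, study
Level 3: foyer, hall, patio, sauna, terrace, workshop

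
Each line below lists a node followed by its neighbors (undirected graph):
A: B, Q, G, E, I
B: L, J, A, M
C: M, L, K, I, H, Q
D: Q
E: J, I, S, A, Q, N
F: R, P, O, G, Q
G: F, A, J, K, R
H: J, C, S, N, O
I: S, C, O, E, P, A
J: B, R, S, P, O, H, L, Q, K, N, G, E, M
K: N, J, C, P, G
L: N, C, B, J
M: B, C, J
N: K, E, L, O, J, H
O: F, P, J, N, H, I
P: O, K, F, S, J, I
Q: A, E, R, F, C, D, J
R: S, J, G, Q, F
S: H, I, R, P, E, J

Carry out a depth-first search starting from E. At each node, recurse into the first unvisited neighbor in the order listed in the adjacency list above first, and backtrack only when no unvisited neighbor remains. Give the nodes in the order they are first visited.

Visit E
E → J
J → B
B → L
L → N
N → K
K → C
C → M
C → I
I → S
S → H
H → O
O → F
F → R
R → G
G → A
A → Q
Q → D
F → P

E, J, B, L, N, K, C, M, I, S, H, O, F, R, G, A, Q, D, P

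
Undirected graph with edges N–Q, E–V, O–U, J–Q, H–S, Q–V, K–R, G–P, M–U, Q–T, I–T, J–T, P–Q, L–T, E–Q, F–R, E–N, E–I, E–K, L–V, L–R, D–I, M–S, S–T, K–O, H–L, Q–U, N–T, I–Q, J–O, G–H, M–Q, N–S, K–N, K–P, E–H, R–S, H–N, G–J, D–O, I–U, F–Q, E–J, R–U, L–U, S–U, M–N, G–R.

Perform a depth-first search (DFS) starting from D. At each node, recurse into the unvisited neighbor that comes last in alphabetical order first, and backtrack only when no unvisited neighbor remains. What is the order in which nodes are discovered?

Visit D
D → O
O → U
U → S
S → T
T → Q
Q → V
V → L
L → R
R → K
K → P
P → G
G → J
J → E
E → N
N → M
N → H
E → I
R → F

D, O, U, S, T, Q, V, L, R, K, P, G, J, E, N, M, H, I, F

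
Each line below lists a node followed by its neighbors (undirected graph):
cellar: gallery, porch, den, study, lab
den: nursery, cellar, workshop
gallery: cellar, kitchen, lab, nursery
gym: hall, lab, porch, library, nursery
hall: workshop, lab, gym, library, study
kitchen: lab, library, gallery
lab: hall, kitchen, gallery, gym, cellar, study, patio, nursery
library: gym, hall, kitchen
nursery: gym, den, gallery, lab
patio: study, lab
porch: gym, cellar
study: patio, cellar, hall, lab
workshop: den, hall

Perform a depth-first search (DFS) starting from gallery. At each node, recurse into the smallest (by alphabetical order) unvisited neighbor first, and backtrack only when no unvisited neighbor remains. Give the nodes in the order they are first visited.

Visit gallery
gallery → cellar
cellar → den
den → nursery
nursery → gym
gym → hall
hall → lab
lab → kitchen
kitchen → library
lab → patio
patio → study
hall → workshop
gym → porch

gallery, cellar, den, nursery, gym, hall, lab, kitchen, library, patio, study, workshop, porch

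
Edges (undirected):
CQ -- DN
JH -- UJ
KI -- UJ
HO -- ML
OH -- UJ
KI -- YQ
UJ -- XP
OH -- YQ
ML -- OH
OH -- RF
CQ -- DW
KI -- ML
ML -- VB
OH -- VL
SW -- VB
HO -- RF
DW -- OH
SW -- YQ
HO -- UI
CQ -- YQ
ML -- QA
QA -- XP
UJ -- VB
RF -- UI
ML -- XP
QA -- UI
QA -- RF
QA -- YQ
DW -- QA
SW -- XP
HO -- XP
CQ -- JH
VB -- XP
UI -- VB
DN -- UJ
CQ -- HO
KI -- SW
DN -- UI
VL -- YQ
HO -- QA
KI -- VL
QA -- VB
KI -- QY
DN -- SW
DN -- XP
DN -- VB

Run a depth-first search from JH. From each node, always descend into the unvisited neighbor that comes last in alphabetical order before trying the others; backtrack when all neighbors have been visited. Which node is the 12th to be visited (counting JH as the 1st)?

KI

Visit JH
JH → UJ
UJ → XP
XP → VB
VB → UI
UI → RF
RF → QA
QA → YQ
YQ → VL
VL → OH
OH → ML
ML → KI
KI → SW
SW → DN
DN → CQ
CQ → HO
CQ → DW
KI → QY

Visit order: JH, UJ, XP, VB, UI, RF, QA, YQ, VL, OH, ML, KI, SW, DN, CQ, HO, DW, QY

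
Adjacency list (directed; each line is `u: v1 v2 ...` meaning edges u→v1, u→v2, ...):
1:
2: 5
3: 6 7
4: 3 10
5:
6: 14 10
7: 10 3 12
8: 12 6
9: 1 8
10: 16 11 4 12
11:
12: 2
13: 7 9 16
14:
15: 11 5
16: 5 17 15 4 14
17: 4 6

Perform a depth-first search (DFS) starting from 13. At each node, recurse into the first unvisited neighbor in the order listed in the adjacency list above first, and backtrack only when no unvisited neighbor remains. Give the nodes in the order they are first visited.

Visit 13
13 → 7
7 → 10
10 → 16
16 → 5
16 → 17
17 → 4
4 → 3
3 → 6
6 → 14
16 → 15
15 → 11
10 → 12
12 → 2
13 → 9
9 → 1
9 → 8

13 7 10 16 5 17 4 3 6 14 15 11 12 2 9 1 8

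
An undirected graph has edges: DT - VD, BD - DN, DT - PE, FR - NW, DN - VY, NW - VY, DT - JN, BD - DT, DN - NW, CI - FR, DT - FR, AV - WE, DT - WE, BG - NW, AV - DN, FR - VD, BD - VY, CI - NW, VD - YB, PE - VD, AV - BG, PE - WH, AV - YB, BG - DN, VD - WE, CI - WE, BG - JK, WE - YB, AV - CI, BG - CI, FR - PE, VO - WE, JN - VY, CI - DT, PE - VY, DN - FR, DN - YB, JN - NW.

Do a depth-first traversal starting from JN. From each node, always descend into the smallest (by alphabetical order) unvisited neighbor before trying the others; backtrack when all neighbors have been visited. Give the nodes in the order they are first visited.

JN, DT, BD, DN, AV, BG, CI, FR, NW, VY, PE, VD, WE, VO, YB, WH, JK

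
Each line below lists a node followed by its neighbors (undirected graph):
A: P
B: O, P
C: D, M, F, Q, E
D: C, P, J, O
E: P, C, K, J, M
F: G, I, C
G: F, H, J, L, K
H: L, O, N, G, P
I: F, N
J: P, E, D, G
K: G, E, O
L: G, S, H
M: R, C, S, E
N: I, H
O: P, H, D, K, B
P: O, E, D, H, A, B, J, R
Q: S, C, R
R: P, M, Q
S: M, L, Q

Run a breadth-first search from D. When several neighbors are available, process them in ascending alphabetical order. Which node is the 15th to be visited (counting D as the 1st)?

R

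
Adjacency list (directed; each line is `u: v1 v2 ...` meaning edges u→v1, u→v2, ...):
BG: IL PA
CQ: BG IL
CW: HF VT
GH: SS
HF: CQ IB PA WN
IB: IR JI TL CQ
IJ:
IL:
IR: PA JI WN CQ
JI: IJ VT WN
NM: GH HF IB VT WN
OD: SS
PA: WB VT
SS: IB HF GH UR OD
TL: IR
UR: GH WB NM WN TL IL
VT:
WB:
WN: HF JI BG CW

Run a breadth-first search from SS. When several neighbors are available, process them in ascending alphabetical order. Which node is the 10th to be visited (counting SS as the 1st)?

IR

Visit SS; enqueue GH, HF, IB, OD, UR → queue [GH, HF, IB, OD, UR]
Visit GH → queue [HF, IB, OD, UR]
Visit HF; enqueue CQ, PA, WN → queue [IB, OD, UR, CQ, PA, WN]
Visit IB; enqueue IR, JI, TL → queue [OD, UR, CQ, PA, WN, IR, JI, TL]
Visit OD → queue [UR, CQ, PA, WN, IR, JI, TL]
Visit UR; enqueue IL, NM, WB → queue [CQ, PA, WN, IR, JI, TL, IL, NM, WB]
Visit CQ; enqueue BG → queue [PA, WN, IR, JI, TL, IL, NM, WB, BG]
Visit PA; enqueue VT → queue [WN, IR, JI, TL, IL, NM, WB, BG, VT]
Visit WN; enqueue CW → queue [IR, JI, TL, IL, NM, WB, BG, VT, CW]
Visit IR → queue [JI, TL, IL, NM, WB, BG, VT, CW]
Visit JI; enqueue IJ → queue [TL, IL, NM, WB, BG, VT, CW, IJ]
Visit TL → queue [IL, NM, WB, BG, VT, CW, IJ]
Visit IL → queue [NM, WB, BG, VT, CW, IJ]
Visit NM → queue [WB, BG, VT, CW, IJ]
Visit WB → queue [BG, VT, CW, IJ]
Visit BG → queue [VT, CW, IJ]
Visit VT → queue [CW, IJ]
Visit CW → queue [IJ]
Visit IJ → queue []

Visit order: SS, GH, HF, IB, OD, UR, CQ, PA, WN, IR, JI, TL, IL, NM, WB, BG, VT, CW, IJ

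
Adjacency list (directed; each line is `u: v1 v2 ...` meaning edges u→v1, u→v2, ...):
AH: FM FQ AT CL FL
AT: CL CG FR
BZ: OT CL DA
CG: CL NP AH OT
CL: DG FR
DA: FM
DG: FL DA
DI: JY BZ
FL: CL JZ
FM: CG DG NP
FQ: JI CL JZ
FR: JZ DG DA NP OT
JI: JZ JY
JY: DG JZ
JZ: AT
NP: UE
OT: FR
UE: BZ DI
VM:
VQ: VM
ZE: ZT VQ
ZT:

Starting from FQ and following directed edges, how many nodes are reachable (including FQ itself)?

18

BFS from FQ visits: FQ, JI, CL, JZ, JY, DG, FR, AT, FL, DA, NP, OT, CG, FM, UE, AH, BZ, DI
Reachable nodes: 18 of 22 total.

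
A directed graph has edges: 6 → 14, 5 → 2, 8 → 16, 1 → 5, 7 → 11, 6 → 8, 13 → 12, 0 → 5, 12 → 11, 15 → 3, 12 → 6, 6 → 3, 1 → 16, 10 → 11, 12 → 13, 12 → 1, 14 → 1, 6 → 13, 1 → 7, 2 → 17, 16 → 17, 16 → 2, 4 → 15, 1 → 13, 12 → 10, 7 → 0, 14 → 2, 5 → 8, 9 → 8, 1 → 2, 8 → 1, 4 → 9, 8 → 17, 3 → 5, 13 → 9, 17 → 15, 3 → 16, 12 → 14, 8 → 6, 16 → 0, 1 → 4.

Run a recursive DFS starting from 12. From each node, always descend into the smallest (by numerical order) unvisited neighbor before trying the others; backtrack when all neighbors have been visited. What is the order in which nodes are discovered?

12, 1, 2, 17, 15, 3, 5, 8, 6, 13, 9, 14, 16, 0, 4, 7, 11, 10

Visit 12
12 → 1
1 → 2
2 → 17
17 → 15
15 → 3
3 → 5
5 → 8
8 → 6
6 → 13
13 → 9
6 → 14
8 → 16
16 → 0
1 → 4
1 → 7
7 → 11
12 → 10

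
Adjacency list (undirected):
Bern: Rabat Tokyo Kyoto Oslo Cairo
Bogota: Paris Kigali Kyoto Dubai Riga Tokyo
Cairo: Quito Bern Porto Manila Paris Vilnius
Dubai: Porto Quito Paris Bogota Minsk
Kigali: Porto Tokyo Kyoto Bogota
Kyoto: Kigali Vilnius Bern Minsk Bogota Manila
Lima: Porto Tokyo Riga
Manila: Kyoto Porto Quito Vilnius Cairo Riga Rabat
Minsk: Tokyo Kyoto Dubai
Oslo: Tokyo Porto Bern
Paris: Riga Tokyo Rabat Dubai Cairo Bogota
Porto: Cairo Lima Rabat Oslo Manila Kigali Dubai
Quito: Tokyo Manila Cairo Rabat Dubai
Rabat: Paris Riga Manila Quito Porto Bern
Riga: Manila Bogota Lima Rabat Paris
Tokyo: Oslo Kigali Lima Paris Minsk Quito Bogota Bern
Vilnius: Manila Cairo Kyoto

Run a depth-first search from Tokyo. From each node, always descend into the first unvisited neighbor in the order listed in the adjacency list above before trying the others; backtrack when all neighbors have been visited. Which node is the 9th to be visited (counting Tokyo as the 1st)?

Bogota

Visit Tokyo
Tokyo → Oslo
Oslo → Porto
Porto → Cairo
Cairo → Quito
Quito → Manila
Manila → Kyoto
Kyoto → Kigali
Kigali → Bogota
Bogota → Paris
Paris → Riga
Riga → Lima
Riga → Rabat
Rabat → Bern
Paris → Dubai
Dubai → Minsk
Kyoto → Vilnius

Visit order: Tokyo, Oslo, Porto, Cairo, Quito, Manila, Kyoto, Kigali, Bogota, Paris, Riga, Lima, Rabat, Bern, Dubai, Minsk, Vilnius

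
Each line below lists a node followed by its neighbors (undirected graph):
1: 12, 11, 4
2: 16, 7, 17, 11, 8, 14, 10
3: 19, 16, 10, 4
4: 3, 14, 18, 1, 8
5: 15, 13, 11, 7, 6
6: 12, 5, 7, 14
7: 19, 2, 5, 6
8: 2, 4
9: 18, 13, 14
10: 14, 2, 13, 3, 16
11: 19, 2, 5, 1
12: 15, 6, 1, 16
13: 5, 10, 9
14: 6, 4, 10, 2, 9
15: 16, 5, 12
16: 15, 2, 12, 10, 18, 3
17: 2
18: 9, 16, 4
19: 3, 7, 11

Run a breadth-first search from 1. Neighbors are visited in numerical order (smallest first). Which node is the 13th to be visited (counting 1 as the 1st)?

Visit 1; enqueue 4, 11, 12 → queue [4, 11, 12]
Visit 4; enqueue 3, 8, 14, 18 → queue [11, 12, 3, 8, 14, 18]
Visit 11; enqueue 2, 5, 19 → queue [12, 3, 8, 14, 18, 2, 5, 19]
Visit 12; enqueue 6, 15, 16 → queue [3, 8, 14, 18, 2, 5, 19, 6, 15, 16]
Visit 3; enqueue 10 → queue [8, 14, 18, 2, 5, 19, 6, 15, 16, 10]
Visit 8 → queue [14, 18, 2, 5, 19, 6, 15, 16, 10]
Visit 14; enqueue 9 → queue [18, 2, 5, 19, 6, 15, 16, 10, 9]
Visit 18 → queue [2, 5, 19, 6, 15, 16, 10, 9]
Visit 2; enqueue 7, 17 → queue [5, 19, 6, 15, 16, 10, 9, 7, 17]
Visit 5; enqueue 13 → queue [19, 6, 15, 16, 10, 9, 7, 17, 13]
Visit 19 → queue [6, 15, 16, 10, 9, 7, 17, 13]
Visit 6 → queue [15, 16, 10, 9, 7, 17, 13]
Visit 15 → queue [16, 10, 9, 7, 17, 13]
Visit 16 → queue [10, 9, 7, 17, 13]
Visit 10 → queue [9, 7, 17, 13]
Visit 9 → queue [7, 17, 13]
Visit 7 → queue [17, 13]
Visit 17 → queue [13]
Visit 13 → queue []

Visit order: 1, 4, 11, 12, 3, 8, 14, 18, 2, 5, 19, 6, 15, 16, 10, 9, 7, 17, 13

15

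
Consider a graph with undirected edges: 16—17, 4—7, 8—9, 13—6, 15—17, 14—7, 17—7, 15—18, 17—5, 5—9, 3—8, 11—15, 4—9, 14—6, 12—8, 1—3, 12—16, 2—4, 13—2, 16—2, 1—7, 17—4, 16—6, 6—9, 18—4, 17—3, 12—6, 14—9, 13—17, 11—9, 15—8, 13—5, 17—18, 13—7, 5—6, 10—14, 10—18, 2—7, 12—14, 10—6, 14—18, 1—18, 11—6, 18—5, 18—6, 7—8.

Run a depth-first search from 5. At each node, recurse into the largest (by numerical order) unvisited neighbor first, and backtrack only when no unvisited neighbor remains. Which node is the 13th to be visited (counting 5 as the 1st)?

Visit 5
5 → 18
18 → 17
17 → 16
16 → 12
12 → 14
14 → 10
10 → 6
6 → 13
13 → 7
7 → 8
8 → 15
15 → 11
11 → 9
9 → 4
4 → 2
8 → 3
3 → 1

Visit order: 5, 18, 17, 16, 12, 14, 10, 6, 13, 7, 8, 15, 11, 9, 4, 2, 3, 1

11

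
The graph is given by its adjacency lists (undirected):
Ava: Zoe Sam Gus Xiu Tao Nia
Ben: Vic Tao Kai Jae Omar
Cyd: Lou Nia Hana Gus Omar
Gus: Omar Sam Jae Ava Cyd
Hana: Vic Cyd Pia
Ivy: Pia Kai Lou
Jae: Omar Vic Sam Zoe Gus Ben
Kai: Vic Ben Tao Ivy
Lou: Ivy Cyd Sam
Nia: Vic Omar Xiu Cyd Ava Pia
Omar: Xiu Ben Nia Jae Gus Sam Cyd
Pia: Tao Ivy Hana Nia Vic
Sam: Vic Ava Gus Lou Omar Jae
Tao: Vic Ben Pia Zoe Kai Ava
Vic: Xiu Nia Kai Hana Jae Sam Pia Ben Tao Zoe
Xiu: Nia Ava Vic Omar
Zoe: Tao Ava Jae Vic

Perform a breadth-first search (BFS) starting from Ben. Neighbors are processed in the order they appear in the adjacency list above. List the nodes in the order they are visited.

Visit Ben; enqueue Vic, Tao, Kai, Jae, Omar → queue [Vic, Tao, Kai, Jae, Omar]
Visit Vic; enqueue Xiu, Nia, Hana, Sam, Pia, Zoe → queue [Tao, Kai, Jae, Omar, Xiu, Nia, Hana, Sam, Pia, Zoe]
Visit Tao; enqueue Ava → queue [Kai, Jae, Omar, Xiu, Nia, Hana, Sam, Pia, Zoe, Ava]
Visit Kai; enqueue Ivy → queue [Jae, Omar, Xiu, Nia, Hana, Sam, Pia, Zoe, Ava, Ivy]
Visit Jae; enqueue Gus → queue [Omar, Xiu, Nia, Hana, Sam, Pia, Zoe, Ava, Ivy, Gus]
Visit Omar; enqueue Cyd → queue [Xiu, Nia, Hana, Sam, Pia, Zoe, Ava, Ivy, Gus, Cyd]
Visit Xiu → queue [Nia, Hana, Sam, Pia, Zoe, Ava, Ivy, Gus, Cyd]
Visit Nia → queue [Hana, Sam, Pia, Zoe, Ava, Ivy, Gus, Cyd]
Visit Hana → queue [Sam, Pia, Zoe, Ava, Ivy, Gus, Cyd]
Visit Sam; enqueue Lou → queue [Pia, Zoe, Ava, Ivy, Gus, Cyd, Lou]
Visit Pia → queue [Zoe, Ava, Ivy, Gus, Cyd, Lou]
Visit Zoe → queue [Ava, Ivy, Gus, Cyd, Lou]
Visit Ava → queue [Ivy, Gus, Cyd, Lou]
Visit Ivy → queue [Gus, Cyd, Lou]
Visit Gus → queue [Cyd, Lou]
Visit Cyd → queue [Lou]
Visit Lou → queue []

Ben, Vic, Tao, Kai, Jae, Omar, Xiu, Nia, Hana, Sam, Pia, Zoe, Ava, Ivy, Gus, Cyd, Lou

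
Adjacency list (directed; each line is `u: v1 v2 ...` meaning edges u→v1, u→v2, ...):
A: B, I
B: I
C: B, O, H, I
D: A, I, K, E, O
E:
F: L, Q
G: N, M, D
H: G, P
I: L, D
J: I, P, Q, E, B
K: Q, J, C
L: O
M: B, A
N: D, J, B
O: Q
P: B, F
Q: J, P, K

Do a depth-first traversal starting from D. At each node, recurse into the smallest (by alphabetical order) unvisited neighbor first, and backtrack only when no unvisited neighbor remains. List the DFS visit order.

D A B I L O Q J E P F K C H G M N

Visit D
D → A
A → B
B → I
I → L
L → O
O → Q
Q → J
J → E
J → P
P → F
Q → K
K → C
C → H
H → G
G → M
G → N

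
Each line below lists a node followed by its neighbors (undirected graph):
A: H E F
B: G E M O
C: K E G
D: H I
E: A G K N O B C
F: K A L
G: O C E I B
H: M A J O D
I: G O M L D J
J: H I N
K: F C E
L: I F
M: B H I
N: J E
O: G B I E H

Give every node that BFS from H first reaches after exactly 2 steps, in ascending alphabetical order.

B, E, F, G, I, N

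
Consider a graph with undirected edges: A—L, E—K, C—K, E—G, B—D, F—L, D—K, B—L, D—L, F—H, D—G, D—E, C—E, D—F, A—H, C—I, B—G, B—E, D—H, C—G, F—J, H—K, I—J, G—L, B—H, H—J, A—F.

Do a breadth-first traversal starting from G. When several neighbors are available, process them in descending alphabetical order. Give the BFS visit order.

G → L → E → D → C → B → F → A → K → H → I → J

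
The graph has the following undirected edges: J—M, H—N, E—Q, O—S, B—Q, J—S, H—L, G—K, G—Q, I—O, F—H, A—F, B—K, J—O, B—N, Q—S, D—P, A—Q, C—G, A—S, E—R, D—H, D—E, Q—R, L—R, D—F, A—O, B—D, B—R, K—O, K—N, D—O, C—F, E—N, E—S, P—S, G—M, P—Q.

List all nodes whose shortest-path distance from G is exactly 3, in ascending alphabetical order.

D, H, I, L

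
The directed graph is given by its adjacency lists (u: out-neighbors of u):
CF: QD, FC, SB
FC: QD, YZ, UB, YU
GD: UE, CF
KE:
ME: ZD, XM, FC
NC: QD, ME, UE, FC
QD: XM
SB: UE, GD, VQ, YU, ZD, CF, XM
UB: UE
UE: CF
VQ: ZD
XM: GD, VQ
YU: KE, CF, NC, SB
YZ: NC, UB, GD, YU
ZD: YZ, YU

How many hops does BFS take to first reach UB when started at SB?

Level 0: SB
Level 1: CF, GD, UE, VQ, XM, YU, ZD
Level 2: FC, KE, NC, QD, YZ
Level 3: ME, UB
UB first appears at level 3.

3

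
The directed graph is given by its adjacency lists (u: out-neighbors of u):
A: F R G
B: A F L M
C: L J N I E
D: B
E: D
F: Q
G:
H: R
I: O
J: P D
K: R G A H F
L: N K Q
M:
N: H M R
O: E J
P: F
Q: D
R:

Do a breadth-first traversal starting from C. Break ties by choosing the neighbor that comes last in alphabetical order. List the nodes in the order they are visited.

Visit C; enqueue N, L, J, I, E → queue [N, L, J, I, E]
Visit N; enqueue R, M, H → queue [L, J, I, E, R, M, H]
Visit L; enqueue Q, K → queue [J, I, E, R, M, H, Q, K]
Visit J; enqueue P, D → queue [I, E, R, M, H, Q, K, P, D]
Visit I; enqueue O → queue [E, R, M, H, Q, K, P, D, O]
Visit E → queue [R, M, H, Q, K, P, D, O]
Visit R → queue [M, H, Q, K, P, D, O]
Visit M → queue [H, Q, K, P, D, O]
Visit H → queue [Q, K, P, D, O]
Visit Q → queue [K, P, D, O]
Visit K; enqueue G, F, A → queue [P, D, O, G, F, A]
Visit P → queue [D, O, G, F, A]
Visit D; enqueue B → queue [O, G, F, A, B]
Visit O → queue [G, F, A, B]
Visit G → queue [F, A, B]
Visit F → queue [A, B]
Visit A → queue [B]
Visit B → queue []

C N L J I E R M H Q K P D O G F A B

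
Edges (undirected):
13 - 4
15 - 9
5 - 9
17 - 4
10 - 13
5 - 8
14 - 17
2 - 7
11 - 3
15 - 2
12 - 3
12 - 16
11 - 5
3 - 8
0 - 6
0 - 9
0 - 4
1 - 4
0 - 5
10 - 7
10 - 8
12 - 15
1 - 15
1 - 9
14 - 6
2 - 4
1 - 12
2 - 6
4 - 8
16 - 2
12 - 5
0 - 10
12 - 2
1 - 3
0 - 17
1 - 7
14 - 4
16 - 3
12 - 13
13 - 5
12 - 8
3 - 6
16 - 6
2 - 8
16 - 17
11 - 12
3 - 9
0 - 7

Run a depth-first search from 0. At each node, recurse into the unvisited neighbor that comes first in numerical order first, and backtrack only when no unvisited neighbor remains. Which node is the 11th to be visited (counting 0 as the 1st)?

Visit 0
0 → 4
4 → 1
1 → 3
3 → 6
6 → 2
2 → 7
7 → 10
10 → 8
8 → 5
5 → 9
9 → 15
15 → 12
12 → 11
12 → 13
12 → 16
16 → 17
17 → 14

Visit order: 0, 4, 1, 3, 6, 2, 7, 10, 8, 5, 9, 15, 12, 11, 13, 16, 17, 14

9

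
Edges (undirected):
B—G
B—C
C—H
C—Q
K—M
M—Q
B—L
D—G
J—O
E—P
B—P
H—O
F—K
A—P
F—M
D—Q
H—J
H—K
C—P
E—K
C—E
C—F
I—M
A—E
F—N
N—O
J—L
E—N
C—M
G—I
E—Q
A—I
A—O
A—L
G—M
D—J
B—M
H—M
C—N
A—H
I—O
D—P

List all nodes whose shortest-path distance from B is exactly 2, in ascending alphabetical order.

Level 0: B
Level 1: C, G, L, M, P
Level 2: A, D, E, F, H, I, J, K, N, Q
Level 3: O

A, D, E, F, H, I, J, K, N, Q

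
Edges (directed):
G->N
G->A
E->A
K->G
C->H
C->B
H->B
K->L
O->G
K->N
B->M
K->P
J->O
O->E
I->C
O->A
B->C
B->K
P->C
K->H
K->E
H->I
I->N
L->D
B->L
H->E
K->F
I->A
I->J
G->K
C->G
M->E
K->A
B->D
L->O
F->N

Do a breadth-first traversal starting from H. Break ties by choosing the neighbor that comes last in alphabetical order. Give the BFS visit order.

Visit H; enqueue I, E, B → queue [I, E, B]
Visit I; enqueue N, J, C, A → queue [E, B, N, J, C, A]
Visit E → queue [B, N, J, C, A]
Visit B; enqueue M, L, K, D → queue [N, J, C, A, M, L, K, D]
Visit N → queue [J, C, A, M, L, K, D]
Visit J; enqueue O → queue [C, A, M, L, K, D, O]
Visit C; enqueue G → queue [A, M, L, K, D, O, G]
Visit A → queue [M, L, K, D, O, G]
Visit M → queue [L, K, D, O, G]
Visit L → queue [K, D, O, G]
Visit K; enqueue P, F → queue [D, O, G, P, F]
Visit D → queue [O, G, P, F]
Visit O → queue [G, P, F]
Visit G → queue [P, F]
Visit P → queue [F]
Visit F → queue []

H -> I -> E -> B -> N -> J -> C -> A -> M -> L -> K -> D -> O -> G -> P -> F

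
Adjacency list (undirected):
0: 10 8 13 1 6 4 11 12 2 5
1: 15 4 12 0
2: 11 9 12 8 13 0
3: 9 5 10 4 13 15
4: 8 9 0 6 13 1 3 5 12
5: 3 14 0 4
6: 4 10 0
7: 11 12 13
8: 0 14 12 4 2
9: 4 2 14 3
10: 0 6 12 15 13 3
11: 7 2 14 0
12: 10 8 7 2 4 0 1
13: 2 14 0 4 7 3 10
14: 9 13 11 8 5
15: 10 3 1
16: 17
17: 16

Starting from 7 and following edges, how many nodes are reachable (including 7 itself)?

16

BFS from 7 visits: 7, 11, 12, 13, 0, 2, 14, 1, 4, 8, 10, 3, 5, 6, 9, 15
Reachable nodes: 16 of 18 total.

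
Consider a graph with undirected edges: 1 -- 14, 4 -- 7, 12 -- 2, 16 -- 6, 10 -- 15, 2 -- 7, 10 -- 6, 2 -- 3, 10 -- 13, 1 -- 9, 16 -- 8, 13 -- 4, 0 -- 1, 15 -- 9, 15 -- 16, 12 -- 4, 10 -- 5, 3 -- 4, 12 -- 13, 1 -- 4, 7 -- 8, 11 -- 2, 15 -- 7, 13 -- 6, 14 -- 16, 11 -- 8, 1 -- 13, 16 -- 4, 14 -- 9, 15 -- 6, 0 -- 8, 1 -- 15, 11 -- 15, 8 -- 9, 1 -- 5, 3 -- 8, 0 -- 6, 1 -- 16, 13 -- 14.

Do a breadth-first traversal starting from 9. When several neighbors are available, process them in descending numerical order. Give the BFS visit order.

9 15 14 8 1 16 11 10 7 6 13 3 0 5 4 2 12

Visit 9; enqueue 15, 14, 8, 1 → queue [15, 14, 8, 1]
Visit 15; enqueue 16, 11, 10, 7, 6 → queue [14, 8, 1, 16, 11, 10, 7, 6]
Visit 14; enqueue 13 → queue [8, 1, 16, 11, 10, 7, 6, 13]
Visit 8; enqueue 3, 0 → queue [1, 16, 11, 10, 7, 6, 13, 3, 0]
Visit 1; enqueue 5, 4 → queue [16, 11, 10, 7, 6, 13, 3, 0, 5, 4]
Visit 16 → queue [11, 10, 7, 6, 13, 3, 0, 5, 4]
Visit 11; enqueue 2 → queue [10, 7, 6, 13, 3, 0, 5, 4, 2]
Visit 10 → queue [7, 6, 13, 3, 0, 5, 4, 2]
Visit 7 → queue [6, 13, 3, 0, 5, 4, 2]
Visit 6 → queue [13, 3, 0, 5, 4, 2]
Visit 13; enqueue 12 → queue [3, 0, 5, 4, 2, 12]
Visit 3 → queue [0, 5, 4, 2, 12]
Visit 0 → queue [5, 4, 2, 12]
Visit 5 → queue [4, 2, 12]
Visit 4 → queue [2, 12]
Visit 2 → queue [12]
Visit 12 → queue []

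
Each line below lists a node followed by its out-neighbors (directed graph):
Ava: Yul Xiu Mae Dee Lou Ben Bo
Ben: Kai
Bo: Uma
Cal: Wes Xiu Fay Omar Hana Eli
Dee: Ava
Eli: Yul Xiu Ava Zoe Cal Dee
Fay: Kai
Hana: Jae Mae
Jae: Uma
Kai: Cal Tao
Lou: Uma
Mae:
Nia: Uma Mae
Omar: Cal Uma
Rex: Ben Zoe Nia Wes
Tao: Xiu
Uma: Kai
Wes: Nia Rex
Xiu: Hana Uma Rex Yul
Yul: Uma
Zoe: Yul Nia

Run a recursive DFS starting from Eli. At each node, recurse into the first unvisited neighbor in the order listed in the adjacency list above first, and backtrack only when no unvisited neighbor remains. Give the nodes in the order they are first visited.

Visit Eli
Eli → Yul
Yul → Uma
Uma → Kai
Kai → Cal
Cal → Wes
Wes → Nia
Nia → Mae
Wes → Rex
Rex → Ben
Rex → Zoe
Cal → Xiu
Xiu → Hana
Hana → Jae
Cal → Fay
Cal → Omar
Kai → Tao
Eli → Ava
Ava → Dee
Ava → Lou
Ava → Bo

Eli, Yul, Uma, Kai, Cal, Wes, Nia, Mae, Rex, Ben, Zoe, Xiu, Hana, Jae, Fay, Omar, Tao, Ava, Dee, Lou, Bo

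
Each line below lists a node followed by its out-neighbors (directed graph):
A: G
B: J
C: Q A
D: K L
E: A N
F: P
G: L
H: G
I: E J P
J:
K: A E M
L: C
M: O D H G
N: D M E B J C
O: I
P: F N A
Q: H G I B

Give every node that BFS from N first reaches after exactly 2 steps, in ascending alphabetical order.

Level 0: N
Level 1: B, C, D, E, J, M
Level 2: A, G, H, K, L, O, Q
Level 3: I
Level 4: P
Level 5: F

A, G, H, K, L, O, Q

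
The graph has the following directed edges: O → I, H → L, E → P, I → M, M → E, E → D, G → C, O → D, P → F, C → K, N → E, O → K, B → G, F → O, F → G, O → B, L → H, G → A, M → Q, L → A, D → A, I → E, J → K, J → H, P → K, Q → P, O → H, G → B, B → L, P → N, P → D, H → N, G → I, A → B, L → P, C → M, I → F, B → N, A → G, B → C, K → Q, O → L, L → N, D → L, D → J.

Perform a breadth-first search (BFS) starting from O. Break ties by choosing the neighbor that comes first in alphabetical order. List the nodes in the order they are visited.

O → B → D → H → I → K → L → C → G → N → A → J → E → F → M → Q → P

Visit O; enqueue B, D, H, I, K, L → queue [B, D, H, I, K, L]
Visit B; enqueue C, G, N → queue [D, H, I, K, L, C, G, N]
Visit D; enqueue A, J → queue [H, I, K, L, C, G, N, A, J]
Visit H → queue [I, K, L, C, G, N, A, J]
Visit I; enqueue E, F, M → queue [K, L, C, G, N, A, J, E, F, M]
Visit K; enqueue Q → queue [L, C, G, N, A, J, E, F, M, Q]
Visit L; enqueue P → queue [C, G, N, A, J, E, F, M, Q, P]
Visit C → queue [G, N, A, J, E, F, M, Q, P]
Visit G → queue [N, A, J, E, F, M, Q, P]
Visit N → queue [A, J, E, F, M, Q, P]
Visit A → queue [J, E, F, M, Q, P]
Visit J → queue [E, F, M, Q, P]
Visit E → queue [F, M, Q, P]
Visit F → queue [M, Q, P]
Visit M → queue [Q, P]
Visit Q → queue [P]
Visit P → queue []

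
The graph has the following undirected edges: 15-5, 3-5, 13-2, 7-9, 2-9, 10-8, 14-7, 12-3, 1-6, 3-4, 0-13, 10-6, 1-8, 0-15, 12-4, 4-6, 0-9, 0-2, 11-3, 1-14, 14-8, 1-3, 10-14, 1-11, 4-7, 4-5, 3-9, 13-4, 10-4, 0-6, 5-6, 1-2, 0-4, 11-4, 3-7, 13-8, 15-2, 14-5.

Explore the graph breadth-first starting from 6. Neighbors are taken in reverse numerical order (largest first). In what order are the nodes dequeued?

Visit 6; enqueue 10, 5, 4, 1, 0 → queue [10, 5, 4, 1, 0]
Visit 10; enqueue 14, 8 → queue [5, 4, 1, 0, 14, 8]
Visit 5; enqueue 15, 3 → queue [4, 1, 0, 14, 8, 15, 3]
Visit 4; enqueue 13, 12, 11, 7 → queue [1, 0, 14, 8, 15, 3, 13, 12, 11, 7]
Visit 1; enqueue 2 → queue [0, 14, 8, 15, 3, 13, 12, 11, 7, 2]
Visit 0; enqueue 9 → queue [14, 8, 15, 3, 13, 12, 11, 7, 2, 9]
Visit 14 → queue [8, 15, 3, 13, 12, 11, 7, 2, 9]
Visit 8 → queue [15, 3, 13, 12, 11, 7, 2, 9]
Visit 15 → queue [3, 13, 12, 11, 7, 2, 9]
Visit 3 → queue [13, 12, 11, 7, 2, 9]
Visit 13 → queue [12, 11, 7, 2, 9]
Visit 12 → queue [11, 7, 2, 9]
Visit 11 → queue [7, 2, 9]
Visit 7 → queue [2, 9]
Visit 2 → queue [9]
Visit 9 → queue []

6 10 5 4 1 0 14 8 15 3 13 12 11 7 2 9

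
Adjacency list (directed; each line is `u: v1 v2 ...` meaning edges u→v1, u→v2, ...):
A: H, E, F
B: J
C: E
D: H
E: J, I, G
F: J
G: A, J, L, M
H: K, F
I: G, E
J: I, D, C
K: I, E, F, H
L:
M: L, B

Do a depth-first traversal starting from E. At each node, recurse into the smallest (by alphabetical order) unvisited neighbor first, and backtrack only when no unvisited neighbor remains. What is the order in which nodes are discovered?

Visit E
E → G
G → A
A → F
F → J
J → C
J → D
D → H
H → K
K → I
G → L
G → M
M → B

E, G, A, F, J, C, D, H, K, I, L, M, B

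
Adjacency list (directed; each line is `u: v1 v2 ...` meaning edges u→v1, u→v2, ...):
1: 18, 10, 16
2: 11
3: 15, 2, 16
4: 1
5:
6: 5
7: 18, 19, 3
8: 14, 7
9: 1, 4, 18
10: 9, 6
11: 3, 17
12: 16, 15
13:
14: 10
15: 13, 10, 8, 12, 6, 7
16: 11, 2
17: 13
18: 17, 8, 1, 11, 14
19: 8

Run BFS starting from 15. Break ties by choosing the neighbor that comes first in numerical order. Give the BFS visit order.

15 -> 6 -> 7 -> 8 -> 10 -> 12 -> 13 -> 5 -> 3 -> 18 -> 19 -> 14 -> 9 -> 16 -> 2 -> 1 -> 11 -> 17 -> 4

Visit 15; enqueue 6, 7, 8, 10, 12, 13 → queue [6, 7, 8, 10, 12, 13]
Visit 6; enqueue 5 → queue [7, 8, 10, 12, 13, 5]
Visit 7; enqueue 3, 18, 19 → queue [8, 10, 12, 13, 5, 3, 18, 19]
Visit 8; enqueue 14 → queue [10, 12, 13, 5, 3, 18, 19, 14]
Visit 10; enqueue 9 → queue [12, 13, 5, 3, 18, 19, 14, 9]
Visit 12; enqueue 16 → queue [13, 5, 3, 18, 19, 14, 9, 16]
Visit 13 → queue [5, 3, 18, 19, 14, 9, 16]
Visit 5 → queue [3, 18, 19, 14, 9, 16]
Visit 3; enqueue 2 → queue [18, 19, 14, 9, 16, 2]
Visit 18; enqueue 1, 11, 17 → queue [19, 14, 9, 16, 2, 1, 11, 17]
Visit 19 → queue [14, 9, 16, 2, 1, 11, 17]
Visit 14 → queue [9, 16, 2, 1, 11, 17]
Visit 9; enqueue 4 → queue [16, 2, 1, 11, 17, 4]
Visit 16 → queue [2, 1, 11, 17, 4]
Visit 2 → queue [1, 11, 17, 4]
Visit 1 → queue [11, 17, 4]
Visit 11 → queue [17, 4]
Visit 17 → queue [4]
Visit 4 → queue []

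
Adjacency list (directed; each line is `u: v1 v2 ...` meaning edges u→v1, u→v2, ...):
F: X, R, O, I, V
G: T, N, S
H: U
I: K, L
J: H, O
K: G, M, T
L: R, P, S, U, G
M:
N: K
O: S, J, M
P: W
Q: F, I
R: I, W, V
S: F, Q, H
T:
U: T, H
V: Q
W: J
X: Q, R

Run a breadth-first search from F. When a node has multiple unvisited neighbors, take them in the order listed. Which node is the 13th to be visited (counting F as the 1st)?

L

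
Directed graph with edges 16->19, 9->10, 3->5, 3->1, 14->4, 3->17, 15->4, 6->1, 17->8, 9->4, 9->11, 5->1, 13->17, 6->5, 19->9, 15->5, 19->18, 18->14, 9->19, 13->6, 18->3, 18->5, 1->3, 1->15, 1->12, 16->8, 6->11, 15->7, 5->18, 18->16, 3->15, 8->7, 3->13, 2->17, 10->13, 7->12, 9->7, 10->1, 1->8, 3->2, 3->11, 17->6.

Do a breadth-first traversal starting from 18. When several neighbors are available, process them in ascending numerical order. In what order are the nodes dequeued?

Visit 18; enqueue 3, 5, 14, 16 → queue [3, 5, 14, 16]
Visit 3; enqueue 1, 2, 11, 13, 15, 17 → queue [5, 14, 16, 1, 2, 11, 13, 15, 17]
Visit 5 → queue [14, 16, 1, 2, 11, 13, 15, 17]
Visit 14; enqueue 4 → queue [16, 1, 2, 11, 13, 15, 17, 4]
Visit 16; enqueue 8, 19 → queue [1, 2, 11, 13, 15, 17, 4, 8, 19]
Visit 1; enqueue 12 → queue [2, 11, 13, 15, 17, 4, 8, 19, 12]
Visit 2 → queue [11, 13, 15, 17, 4, 8, 19, 12]
Visit 11 → queue [13, 15, 17, 4, 8, 19, 12]
Visit 13; enqueue 6 → queue [15, 17, 4, 8, 19, 12, 6]
Visit 15; enqueue 7 → queue [17, 4, 8, 19, 12, 6, 7]
Visit 17 → queue [4, 8, 19, 12, 6, 7]
Visit 4 → queue [8, 19, 12, 6, 7]
Visit 8 → queue [19, 12, 6, 7]
Visit 19; enqueue 9 → queue [12, 6, 7, 9]
Visit 12 → queue [6, 7, 9]
Visit 6 → queue [7, 9]
Visit 7 → queue [9]
Visit 9; enqueue 10 → queue [10]
Visit 10 → queue []

18 -> 3 -> 5 -> 14 -> 16 -> 1 -> 2 -> 11 -> 13 -> 15 -> 17 -> 4 -> 8 -> 19 -> 12 -> 6 -> 7 -> 9 -> 10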